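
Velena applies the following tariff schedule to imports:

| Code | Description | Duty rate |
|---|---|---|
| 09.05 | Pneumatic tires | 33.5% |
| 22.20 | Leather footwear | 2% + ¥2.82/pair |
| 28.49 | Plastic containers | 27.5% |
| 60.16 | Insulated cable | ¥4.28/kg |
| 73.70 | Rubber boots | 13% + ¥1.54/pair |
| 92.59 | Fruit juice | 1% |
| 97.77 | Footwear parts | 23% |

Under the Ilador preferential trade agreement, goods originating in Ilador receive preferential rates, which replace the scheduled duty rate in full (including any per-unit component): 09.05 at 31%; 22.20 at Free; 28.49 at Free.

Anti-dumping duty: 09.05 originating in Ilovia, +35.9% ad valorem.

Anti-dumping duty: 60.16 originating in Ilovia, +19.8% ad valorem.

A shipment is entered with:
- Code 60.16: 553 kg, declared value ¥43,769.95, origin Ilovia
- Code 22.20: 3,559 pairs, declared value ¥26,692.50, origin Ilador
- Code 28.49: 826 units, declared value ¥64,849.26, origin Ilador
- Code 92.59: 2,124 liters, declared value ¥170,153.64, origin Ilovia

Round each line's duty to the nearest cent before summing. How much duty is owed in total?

Line 1 (60.16, Ilovia, 553 kg, ¥43,769.95):
Base rate for 60.16 is ¥4.28/kg.
Additional duty on 60.16 from Ilovia: +19.8% ad valorem. Applied ad valorem rate = 19.8%.
Duty = ¥43,769.95 × 19.8% + 553 × ¥4.28 = ¥11,033.29.
Line 2 (22.20, Ilador, 3,559 pairs, ¥26,692.50):
Base rate for 22.20 is 2% + ¥2.82/pair.
Origin Ilador qualifies under the Velena–Ilador agreement and 22.20 is covered: preferential rate Free applies instead.
Duty = ¥26,692.50 × 0% = ¥0.00.
Line 3 (28.49, Ilador, 826 units, ¥64,849.26):
Base rate for 28.49 is 27.5%.
Origin Ilador qualifies under the Velena–Ilador agreement and 28.49 is covered: preferential rate Free applies instead.
Duty = ¥64,849.26 × 0% = ¥0.00.
Line 4 (92.59, Ilovia, 2,124 liters, ¥170,153.64):
Base rate for 92.59 is 1%.
Duty = ¥170,153.64 × 1% = ¥1,701.54.
Total = ¥11,033.29 + ¥0.00 + ¥0.00 + ¥1,701.54 = ¥12,734.83.

¥12,734.83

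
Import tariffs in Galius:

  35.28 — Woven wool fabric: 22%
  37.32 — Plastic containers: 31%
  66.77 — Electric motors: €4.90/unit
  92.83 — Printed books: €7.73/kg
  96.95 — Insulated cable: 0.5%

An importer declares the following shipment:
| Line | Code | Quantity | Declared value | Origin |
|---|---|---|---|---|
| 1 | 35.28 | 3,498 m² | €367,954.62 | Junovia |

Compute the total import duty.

€80,950.02

Line 1 (35.28, Junovia, 3,498 m², €367,954.62):
Base rate for 35.28 is 22%.
Duty = €367,954.62 × 22% = €80,950.02.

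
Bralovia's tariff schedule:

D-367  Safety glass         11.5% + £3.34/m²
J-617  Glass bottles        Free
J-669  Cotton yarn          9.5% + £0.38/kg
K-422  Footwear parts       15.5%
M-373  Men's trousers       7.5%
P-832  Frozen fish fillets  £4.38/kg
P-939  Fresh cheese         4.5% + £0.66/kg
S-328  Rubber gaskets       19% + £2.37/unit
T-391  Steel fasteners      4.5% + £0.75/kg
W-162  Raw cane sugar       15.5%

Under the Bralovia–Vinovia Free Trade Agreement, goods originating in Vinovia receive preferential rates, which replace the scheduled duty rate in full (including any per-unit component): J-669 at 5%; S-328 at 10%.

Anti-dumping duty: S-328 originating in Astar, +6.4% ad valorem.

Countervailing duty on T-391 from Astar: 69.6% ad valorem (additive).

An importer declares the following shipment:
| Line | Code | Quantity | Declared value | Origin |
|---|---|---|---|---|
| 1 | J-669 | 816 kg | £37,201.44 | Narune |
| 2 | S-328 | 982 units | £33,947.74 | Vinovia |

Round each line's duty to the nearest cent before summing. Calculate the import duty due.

Line 1 (J-669, Narune, 816 kg, £37,201.44):
Base rate for J-669 is 9.5% + £0.38/kg.
J-669 has an FTA preferential rate, but origin Narune is not Vinovia; base rate stands.
Duty = £37,201.44 × 9.5% + 816 × £0.38 = £3,844.22.
Line 2 (S-328, Vinovia, 982 units, £33,947.74):
Base rate for S-328 is 19% + £2.37/unit.
Origin Vinovia qualifies under the Bralovia–Vinovia agreement and S-328 is covered: preferential rate 10% applies instead.
The additional-duty order on S-328 targets Astar, not Vinovia; it does not apply.
Duty = £33,947.74 × 10% = £3,394.77.
Total = £3,844.22 + £3,394.77 = £7,238.99.

£7,238.99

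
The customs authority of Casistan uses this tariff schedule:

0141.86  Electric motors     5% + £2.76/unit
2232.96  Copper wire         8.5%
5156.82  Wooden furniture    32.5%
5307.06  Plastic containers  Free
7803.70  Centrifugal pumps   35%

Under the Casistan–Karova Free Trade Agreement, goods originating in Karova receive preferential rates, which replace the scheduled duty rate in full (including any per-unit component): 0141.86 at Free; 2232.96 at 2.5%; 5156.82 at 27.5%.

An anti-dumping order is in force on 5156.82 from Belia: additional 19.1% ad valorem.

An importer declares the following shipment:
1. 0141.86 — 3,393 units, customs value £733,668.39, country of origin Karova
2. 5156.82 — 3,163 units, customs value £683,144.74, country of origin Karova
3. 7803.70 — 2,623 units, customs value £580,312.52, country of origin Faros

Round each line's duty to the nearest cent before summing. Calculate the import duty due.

Line 1 (0141.86, Karova, 3,393 units, £733,668.39):
Base rate for 0141.86 is 5% + £2.76/unit.
Origin Karova qualifies under the Casistan–Karova agreement and 0141.86 is covered: preferential rate Free applies instead.
Duty = £733,668.39 × 0% = £0.00.
Line 2 (5156.82, Karova, 3,163 units, £683,144.74):
Base rate for 5156.82 is 32.5%.
Origin Karova qualifies under the Casistan–Karova agreement and 5156.82 is covered: preferential rate 27.5% applies instead.
The additional-duty order on 5156.82 targets Belia, not Karova; it does not apply.
Duty = £683,144.74 × 27.5% = £187,864.80.
Line 3 (7803.70, Faros, 2,623 units, £580,312.52):
Base rate for 7803.70 is 35%.
Duty = £580,312.52 × 35% = £203,109.38.
Total = £0.00 + £187,864.80 + £203,109.38 = £390,974.18.

£390,974.18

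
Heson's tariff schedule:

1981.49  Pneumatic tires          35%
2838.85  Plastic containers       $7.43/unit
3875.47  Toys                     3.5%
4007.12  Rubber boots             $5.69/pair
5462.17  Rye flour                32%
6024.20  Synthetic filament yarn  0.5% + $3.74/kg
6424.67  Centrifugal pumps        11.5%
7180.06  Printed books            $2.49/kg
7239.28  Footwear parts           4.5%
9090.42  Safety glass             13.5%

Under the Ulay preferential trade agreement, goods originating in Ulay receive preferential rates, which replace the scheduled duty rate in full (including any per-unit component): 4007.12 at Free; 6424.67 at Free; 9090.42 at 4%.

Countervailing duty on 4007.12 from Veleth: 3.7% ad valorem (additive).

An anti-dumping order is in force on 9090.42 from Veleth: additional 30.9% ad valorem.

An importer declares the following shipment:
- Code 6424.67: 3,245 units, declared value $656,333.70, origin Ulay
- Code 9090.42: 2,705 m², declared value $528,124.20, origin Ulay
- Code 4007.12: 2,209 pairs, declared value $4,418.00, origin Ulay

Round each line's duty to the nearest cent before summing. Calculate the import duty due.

$21,124.97

Line 1 (6424.67, Ulay, 3,245 units, $656,333.70):
Base rate for 6424.67 is 11.5%.
Origin Ulay qualifies under the Heson–Ulay agreement and 6424.67 is covered: preferential rate Free applies instead.
Duty = $656,333.70 × 0% = $0.00.
Line 2 (9090.42, Ulay, 2,705 m², $528,124.20):
Base rate for 9090.42 is 13.5%.
Origin Ulay qualifies under the Heson–Ulay agreement and 9090.42 is covered: preferential rate 4% applies instead.
The additional-duty order on 9090.42 targets Veleth, not Ulay; it does not apply.
Duty = $528,124.20 × 4% = $21,124.97.
Line 3 (4007.12, Ulay, 2,209 pairs, $4,418.00):
Base rate for 4007.12 is $5.69/pair.
Origin Ulay qualifies under the Heson–Ulay agreement and 4007.12 is covered: preferential rate Free applies instead.
The additional-duty order on 4007.12 targets Veleth, not Ulay; it does not apply.
Duty = $4,418.00 × 0% = $0.00.
Total = $0.00 + $21,124.97 + $0.00 = $21,124.97.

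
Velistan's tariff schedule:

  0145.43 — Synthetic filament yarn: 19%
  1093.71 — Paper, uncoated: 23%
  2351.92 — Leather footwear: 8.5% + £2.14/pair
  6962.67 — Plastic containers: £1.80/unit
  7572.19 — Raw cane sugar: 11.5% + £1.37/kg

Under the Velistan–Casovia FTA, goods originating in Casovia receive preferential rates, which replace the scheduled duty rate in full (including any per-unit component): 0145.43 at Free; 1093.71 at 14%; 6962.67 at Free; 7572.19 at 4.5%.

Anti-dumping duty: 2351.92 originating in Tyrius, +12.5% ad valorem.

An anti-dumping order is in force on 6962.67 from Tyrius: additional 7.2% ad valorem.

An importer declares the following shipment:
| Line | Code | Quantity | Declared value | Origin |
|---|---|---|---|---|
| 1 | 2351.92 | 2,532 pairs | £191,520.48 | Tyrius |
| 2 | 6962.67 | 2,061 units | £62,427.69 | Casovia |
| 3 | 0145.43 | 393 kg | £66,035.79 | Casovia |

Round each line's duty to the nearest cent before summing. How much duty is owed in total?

£45,637.78

Line 1 (2351.92, Tyrius, 2,532 pairs, £191,520.48):
Base rate for 2351.92 is 8.5% + £2.14/pair.
Additional duty on 2351.92 from Tyrius: +12.5%. Applied ad valorem rate: 8.5% + 12.5% = 21%.
Duty = £191,520.48 × 21% + 2,532 × £2.14 = £45,637.78.
Line 2 (6962.67, Casovia, 2,061 units, £62,427.69):
Base rate for 6962.67 is £1.80/unit.
Origin Casovia qualifies under the Velistan–Casovia agreement and 6962.67 is covered: preferential rate Free applies instead.
The additional-duty order on 6962.67 targets Tyrius, not Casovia; it does not apply.
Duty = £62,427.69 × 0% = £0.00.
Line 3 (0145.43, Casovia, 393 kg, £66,035.79):
Base rate for 0145.43 is 19%.
Origin Casovia qualifies under the Velistan–Casovia agreement and 0145.43 is covered: preferential rate Free applies instead.
Duty = £66,035.79 × 0% = £0.00.
Total = £45,637.78 + £0.00 + £0.00 = £45,637.78.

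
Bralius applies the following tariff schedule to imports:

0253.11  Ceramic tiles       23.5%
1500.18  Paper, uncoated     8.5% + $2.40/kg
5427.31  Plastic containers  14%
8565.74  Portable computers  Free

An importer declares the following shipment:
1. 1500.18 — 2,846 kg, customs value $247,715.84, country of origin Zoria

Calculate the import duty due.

$27,886.25

Line 1 (1500.18, Zoria, 2,846 kg, $247,715.84):
Base rate for 1500.18 is 8.5% + $2.40/kg.
Duty = $247,715.84 × 8.5% + 2,846 × $2.40 = $27,886.25.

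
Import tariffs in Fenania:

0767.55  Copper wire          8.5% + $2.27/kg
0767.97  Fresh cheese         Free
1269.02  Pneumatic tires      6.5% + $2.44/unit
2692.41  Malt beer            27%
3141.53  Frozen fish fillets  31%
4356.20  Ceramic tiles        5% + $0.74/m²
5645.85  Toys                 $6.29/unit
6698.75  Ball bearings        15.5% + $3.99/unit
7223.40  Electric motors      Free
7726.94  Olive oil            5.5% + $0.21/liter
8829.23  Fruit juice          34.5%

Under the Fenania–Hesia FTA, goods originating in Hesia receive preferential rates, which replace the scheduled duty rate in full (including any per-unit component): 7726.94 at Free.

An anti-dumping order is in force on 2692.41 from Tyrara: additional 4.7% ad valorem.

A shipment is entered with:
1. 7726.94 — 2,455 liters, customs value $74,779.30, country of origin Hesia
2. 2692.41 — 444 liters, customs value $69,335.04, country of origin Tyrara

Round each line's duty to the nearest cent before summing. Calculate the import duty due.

$21,979.21

Line 1 (7726.94, Hesia, 2,455 liters, $74,779.30):
Base rate for 7726.94 is 5.5% + $0.21/liter.
Origin Hesia qualifies under the Fenania–Hesia agreement and 7726.94 is covered: preferential rate Free applies instead.
Duty = $74,779.30 × 0% = $0.00.
Line 2 (2692.41, Tyrara, 444 liters, $69,335.04):
Base rate for 2692.41 is 27%.
Additional duty on 2692.41 from Tyrara: +4.7%. Applied ad valorem rate: 27% + 4.7% = 31.7%.
Duty = $69,335.04 × 31.7% = $21,979.21.
Total = $0.00 + $21,979.21 = $21,979.21.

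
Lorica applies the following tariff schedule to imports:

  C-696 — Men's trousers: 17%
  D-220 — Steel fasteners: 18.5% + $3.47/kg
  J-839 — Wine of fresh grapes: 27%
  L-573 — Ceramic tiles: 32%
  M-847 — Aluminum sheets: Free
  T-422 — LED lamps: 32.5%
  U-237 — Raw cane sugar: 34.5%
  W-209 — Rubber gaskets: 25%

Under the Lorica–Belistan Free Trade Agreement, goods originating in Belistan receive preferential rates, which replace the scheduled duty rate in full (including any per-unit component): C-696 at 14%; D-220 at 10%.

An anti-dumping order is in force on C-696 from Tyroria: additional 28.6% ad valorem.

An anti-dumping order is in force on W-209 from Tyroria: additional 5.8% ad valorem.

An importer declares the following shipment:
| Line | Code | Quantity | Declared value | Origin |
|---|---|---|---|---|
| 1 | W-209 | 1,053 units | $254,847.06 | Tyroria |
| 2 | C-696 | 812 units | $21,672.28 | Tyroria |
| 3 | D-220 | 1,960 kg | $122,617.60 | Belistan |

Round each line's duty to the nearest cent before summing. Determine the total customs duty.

$100,637.21

Line 1 (W-209, Tyroria, 1,053 units, $254,847.06):
Base rate for W-209 is 25%.
Additional duty on W-209 from Tyroria: +5.8%. Applied ad valorem rate: 25% + 5.8% = 30.8%.
Duty = $254,847.06 × 30.8% = $78,492.89.
Line 2 (C-696, Tyroria, 812 units, $21,672.28):
Base rate for C-696 is 17%.
C-696 has an FTA preferential rate, but origin Tyroria is not Belistan; base rate stands.
Additional duty on C-696 from Tyroria: +28.6%. Applied ad valorem rate: 17% + 28.6% = 45.6%.
Duty = $21,672.28 × 45.6% = $9,882.56.
Line 3 (D-220, Belistan, 1,960 kg, $122,617.60):
Base rate for D-220 is 18.5% + $3.47/kg.
Origin Belistan qualifies under the Lorica–Belistan agreement and D-220 is covered: preferential rate 10% applies instead.
Duty = $122,617.60 × 10% = $12,261.76.
Total = $78,492.89 + $9,882.56 + $12,261.76 = $100,637.21.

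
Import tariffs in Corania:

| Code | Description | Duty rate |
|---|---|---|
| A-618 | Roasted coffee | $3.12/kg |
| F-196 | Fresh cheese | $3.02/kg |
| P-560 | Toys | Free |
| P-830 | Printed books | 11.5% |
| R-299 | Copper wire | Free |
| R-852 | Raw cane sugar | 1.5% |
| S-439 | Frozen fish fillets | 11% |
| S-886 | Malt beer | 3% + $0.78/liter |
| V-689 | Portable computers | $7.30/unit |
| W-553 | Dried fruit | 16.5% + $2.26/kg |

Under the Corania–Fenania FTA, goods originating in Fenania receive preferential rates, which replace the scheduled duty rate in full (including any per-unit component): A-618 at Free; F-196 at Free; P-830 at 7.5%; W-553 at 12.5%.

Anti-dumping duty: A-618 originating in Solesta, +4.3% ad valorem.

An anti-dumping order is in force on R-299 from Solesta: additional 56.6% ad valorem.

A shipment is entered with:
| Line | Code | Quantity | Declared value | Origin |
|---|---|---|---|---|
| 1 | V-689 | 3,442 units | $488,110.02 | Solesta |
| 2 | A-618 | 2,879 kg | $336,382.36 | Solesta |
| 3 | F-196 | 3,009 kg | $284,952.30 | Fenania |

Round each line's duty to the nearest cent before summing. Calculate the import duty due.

Line 1 (V-689, Solesta, 3,442 units, $488,110.02):
Base rate for V-689 is $7.30/unit.
Duty = 3,442 × $7.30 = $25,126.60.
Line 2 (A-618, Solesta, 2,879 kg, $336,382.36):
Base rate for A-618 is $3.12/kg.
A-618 has an FTA preferential rate, but origin Solesta is not Fenania; base rate stands.
Additional duty on A-618 from Solesta: +4.3% ad valorem. Applied ad valorem rate = 4.3%.
Duty = $336,382.36 × 4.3% + 2,879 × $3.12 = $23,446.92.
Line 3 (F-196, Fenania, 3,009 kg, $284,952.30):
Base rate for F-196 is $3.02/kg.
Origin Fenania qualifies under the Corania–Fenania agreement and F-196 is covered: preferential rate Free applies instead.
Duty = $284,952.30 × 0% = $0.00.
Total = $25,126.60 + $23,446.92 + $0.00 = $48,573.52.

$48,573.52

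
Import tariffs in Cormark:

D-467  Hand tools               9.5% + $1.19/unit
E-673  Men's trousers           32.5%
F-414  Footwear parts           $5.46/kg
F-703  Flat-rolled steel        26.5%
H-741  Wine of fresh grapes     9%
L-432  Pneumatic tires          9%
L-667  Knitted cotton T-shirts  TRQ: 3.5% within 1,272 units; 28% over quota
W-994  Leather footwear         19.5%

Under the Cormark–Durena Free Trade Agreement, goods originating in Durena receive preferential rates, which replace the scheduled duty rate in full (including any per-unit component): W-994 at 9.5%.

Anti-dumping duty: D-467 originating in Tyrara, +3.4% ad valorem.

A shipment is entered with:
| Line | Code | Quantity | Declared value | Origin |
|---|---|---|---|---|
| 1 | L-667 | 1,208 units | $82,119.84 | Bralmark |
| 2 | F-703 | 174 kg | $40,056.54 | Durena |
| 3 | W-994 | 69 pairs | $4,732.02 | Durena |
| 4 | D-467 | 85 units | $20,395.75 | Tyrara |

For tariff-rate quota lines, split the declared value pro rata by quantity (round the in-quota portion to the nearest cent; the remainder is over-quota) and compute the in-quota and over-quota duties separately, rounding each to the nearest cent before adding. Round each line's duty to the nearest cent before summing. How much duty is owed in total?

Line 1 (L-667, Bralmark, 1,208 units, $82,119.84):
Code L-667 is under a tariff-rate quota (threshold 1,272 units). Quantity 1,208 units is within the quota, so the in-quota rate 3.5% applies to the full value.
Duty = $82,119.84 × 3.5% = $2,874.19.
Line 2 (F-703, Durena, 174 kg, $40,056.54):
Base rate for F-703 is 26.5%.
Origin Durena is the FTA partner but F-703 is not on the preference list; base rate stands.
Duty = $40,056.54 × 26.5% = $10,614.98.
Line 3 (W-994, Durena, 69 pairs, $4,732.02):
Base rate for W-994 is 19.5%.
Origin Durena qualifies under the Cormark–Durena agreement and W-994 is covered: preferential rate 9.5% applies instead.
Duty = $4,732.02 × 9.5% = $449.54.
Line 4 (D-467, Tyrara, 85 units, $20,395.75):
Base rate for D-467 is 9.5% + $1.19/unit.
Additional duty on D-467 from Tyrara: +3.4%. Applied ad valorem rate: 9.5% + 3.4% = 12.9%.
Duty = $20,395.75 × 12.9% + 85 × $1.19 = $2,732.20.
Total = $2,874.19 + $10,614.98 + $449.54 + $2,732.20 = $16,670.91.

$16,670.91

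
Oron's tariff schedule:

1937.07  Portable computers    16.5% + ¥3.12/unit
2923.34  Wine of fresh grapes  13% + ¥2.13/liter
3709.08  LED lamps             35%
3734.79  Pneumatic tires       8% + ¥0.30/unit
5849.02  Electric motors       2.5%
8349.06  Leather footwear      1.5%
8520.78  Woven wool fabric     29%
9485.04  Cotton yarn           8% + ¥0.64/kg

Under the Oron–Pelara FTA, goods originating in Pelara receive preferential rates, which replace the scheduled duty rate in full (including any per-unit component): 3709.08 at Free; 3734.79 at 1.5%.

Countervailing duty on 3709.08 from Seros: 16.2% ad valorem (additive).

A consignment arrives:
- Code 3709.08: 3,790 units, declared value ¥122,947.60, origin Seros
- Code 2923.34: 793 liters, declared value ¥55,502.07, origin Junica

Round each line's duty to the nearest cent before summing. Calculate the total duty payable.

¥71,853.53

Line 1 (3709.08, Seros, 3,790 units, ¥122,947.60):
Base rate for 3709.08 is 35%.
3709.08 has an FTA preferential rate, but origin Seros is not Pelara; base rate stands.
Additional duty on 3709.08 from Seros: +16.2%. Applied ad valorem rate: 35% + 16.2% = 51.2%.
Duty = ¥122,947.60 × 51.2% = ¥62,949.17.
Line 2 (2923.34, Junica, 793 liters, ¥55,502.07):
Base rate for 2923.34 is 13% + ¥2.13/liter.
Duty = ¥55,502.07 × 13% + 793 × ¥2.13 = ¥8,904.36.
Total = ¥62,949.17 + ¥8,904.36 = ¥71,853.53.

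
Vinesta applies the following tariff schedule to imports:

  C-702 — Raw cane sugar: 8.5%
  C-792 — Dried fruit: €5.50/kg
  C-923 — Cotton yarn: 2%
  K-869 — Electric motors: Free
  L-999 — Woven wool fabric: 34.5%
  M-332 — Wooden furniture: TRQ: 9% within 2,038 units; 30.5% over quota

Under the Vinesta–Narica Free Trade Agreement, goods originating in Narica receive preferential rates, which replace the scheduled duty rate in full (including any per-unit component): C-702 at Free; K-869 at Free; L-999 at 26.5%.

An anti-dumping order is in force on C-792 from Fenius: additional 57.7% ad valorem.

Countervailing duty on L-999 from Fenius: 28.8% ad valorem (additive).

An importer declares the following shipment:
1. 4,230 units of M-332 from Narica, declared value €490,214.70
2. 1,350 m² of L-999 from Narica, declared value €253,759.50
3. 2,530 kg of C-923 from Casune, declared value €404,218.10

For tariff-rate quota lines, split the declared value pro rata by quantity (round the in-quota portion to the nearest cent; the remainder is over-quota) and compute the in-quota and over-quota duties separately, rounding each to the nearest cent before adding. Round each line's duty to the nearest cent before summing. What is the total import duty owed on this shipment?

€174,066.59

Line 1 (M-332, Narica, 4,230 units, €490,214.70):
Code M-332 is under a tariff-rate quota (threshold 2,038 units). In-quota: 2,038 units at 9%; over-quota: 2,192 units at 30.5%.
Pro-rata value split: in-quota = €490,214.70 × 2,038/4,230 = €236,183.82; over-quota = €490,214.70 − €236,183.82 = €254,030.88.
In-quota duty = €236,183.82 × 9% = €21,256.54. Over-quota duty = €254,030.88 × 30.5% = €77,479.42.
Line duty = €21,256.54 + €77,479.42 = €98,735.96.
Line 2 (L-999, Narica, 1,350 m², €253,759.50):
Base rate for L-999 is 34.5%.
Origin Narica qualifies under the Vinesta–Narica agreement and L-999 is covered: preferential rate 26.5% applies instead.
The additional-duty order on L-999 targets Fenius, not Narica; it does not apply.
Duty = €253,759.50 × 26.5% = €67,246.27.
Line 3 (C-923, Casune, 2,530 kg, €404,218.10):
Base rate for C-923 is 2%.
Duty = €404,218.10 × 2% = €8,084.36.
Total = €98,735.96 + €67,246.27 + €8,084.36 = €174,066.59.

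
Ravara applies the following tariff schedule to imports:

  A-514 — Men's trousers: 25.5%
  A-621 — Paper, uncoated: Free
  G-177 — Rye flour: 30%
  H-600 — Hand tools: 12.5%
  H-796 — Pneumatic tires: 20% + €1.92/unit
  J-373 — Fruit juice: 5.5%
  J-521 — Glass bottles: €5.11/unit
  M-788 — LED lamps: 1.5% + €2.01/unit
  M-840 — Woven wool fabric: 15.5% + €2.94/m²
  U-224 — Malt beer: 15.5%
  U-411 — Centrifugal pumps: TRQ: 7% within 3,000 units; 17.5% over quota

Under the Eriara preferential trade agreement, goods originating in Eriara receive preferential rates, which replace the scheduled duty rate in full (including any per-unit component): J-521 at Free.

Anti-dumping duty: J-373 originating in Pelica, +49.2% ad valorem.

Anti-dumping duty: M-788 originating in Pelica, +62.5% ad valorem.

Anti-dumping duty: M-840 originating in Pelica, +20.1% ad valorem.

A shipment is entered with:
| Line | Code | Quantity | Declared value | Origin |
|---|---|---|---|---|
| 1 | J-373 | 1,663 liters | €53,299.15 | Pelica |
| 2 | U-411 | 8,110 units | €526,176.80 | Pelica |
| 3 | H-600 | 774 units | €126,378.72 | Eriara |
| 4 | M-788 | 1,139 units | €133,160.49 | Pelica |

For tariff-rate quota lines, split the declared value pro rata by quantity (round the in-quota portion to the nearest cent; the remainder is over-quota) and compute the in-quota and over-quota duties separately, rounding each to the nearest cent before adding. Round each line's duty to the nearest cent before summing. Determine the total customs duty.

Line 1 (J-373, Pelica, 1,663 liters, €53,299.15):
Base rate for J-373 is 5.5%.
Additional duty on J-373 from Pelica: +49.2%. Applied ad valorem rate: 5.5% + 49.2% = 54.7%.
Duty = €53,299.15 × 54.7% = €29,154.64.
Line 2 (U-411, Pelica, 8,110 units, €526,176.80):
Code U-411 is under a tariff-rate quota (threshold 3,000 units). In-quota: 3,000 units at 7%; over-quota: 5,110 units at 17.5%.
Pro-rata value split: in-quota = €526,176.80 × 3,000/8,110 = €194,640.00; over-quota = €526,176.80 − €194,640.00 = €331,536.80.
In-quota duty = €194,640.00 × 7% = €13,624.80. Over-quota duty = €331,536.80 × 17.5% = €58,018.94.
Line duty = €13,624.80 + €58,018.94 = €71,643.74.
Line 3 (H-600, Eriara, 774 units, €126,378.72):
Base rate for H-600 is 12.5%.
Origin Eriara is the FTA partner but H-600 is not on the preference list; base rate stands.
Duty = €126,378.72 × 12.5% = €15,797.34.
Line 4 (M-788, Pelica, 1,139 units, €133,160.49):
Base rate for M-788 is 1.5% + €2.01/unit.
Additional duty on M-788 from Pelica: +62.5%. Applied ad valorem rate: 1.5% + 62.5% = 64%.
Duty = €133,160.49 × 64% + 1,139 × €2.01 = €87,512.10.
Total = €29,154.64 + €71,643.74 + €15,797.34 + €87,512.10 = €204,107.82.

€204,107.82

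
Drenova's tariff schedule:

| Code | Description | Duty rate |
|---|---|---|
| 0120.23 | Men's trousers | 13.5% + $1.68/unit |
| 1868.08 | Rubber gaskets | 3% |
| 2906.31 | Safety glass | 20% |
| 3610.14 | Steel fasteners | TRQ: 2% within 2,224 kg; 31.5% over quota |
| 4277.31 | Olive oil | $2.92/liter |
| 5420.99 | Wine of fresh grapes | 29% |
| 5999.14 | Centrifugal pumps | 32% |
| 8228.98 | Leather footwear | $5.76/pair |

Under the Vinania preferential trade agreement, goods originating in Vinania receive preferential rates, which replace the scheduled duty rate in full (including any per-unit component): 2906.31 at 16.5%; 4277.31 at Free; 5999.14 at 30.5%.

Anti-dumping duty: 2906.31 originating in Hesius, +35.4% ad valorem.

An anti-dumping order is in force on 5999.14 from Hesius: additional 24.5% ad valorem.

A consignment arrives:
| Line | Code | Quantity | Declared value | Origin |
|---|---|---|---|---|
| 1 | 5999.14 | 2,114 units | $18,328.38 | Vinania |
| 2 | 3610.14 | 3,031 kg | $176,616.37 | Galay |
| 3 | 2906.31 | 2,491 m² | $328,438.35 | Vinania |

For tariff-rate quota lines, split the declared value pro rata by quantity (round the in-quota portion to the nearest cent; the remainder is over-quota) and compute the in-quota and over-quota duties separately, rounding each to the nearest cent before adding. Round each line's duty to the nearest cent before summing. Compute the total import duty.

$77,186.87

Line 1 (5999.14, Vinania, 2,114 units, $18,328.38):
Base rate for 5999.14 is 32%.
Origin Vinania qualifies under the Drenova–Vinania agreement and 5999.14 is covered: preferential rate 30.5% applies instead.
The additional-duty order on 5999.14 targets Hesius, not Vinania; it does not apply.
Duty = $18,328.38 × 30.5% = $5,590.16.
Line 2 (3610.14, Galay, 3,031 kg, $176,616.37):
Code 3610.14 is under a tariff-rate quota (threshold 2,224 kg). In-quota: 2,224 kg at 2%; over-quota: 807 kg at 31.5%.
Pro-rata value split: in-quota = $176,616.37 × 2,224/3,031 = $129,592.48; over-quota = $176,616.37 − $129,592.48 = $47,023.89.
In-quota duty = $129,592.48 × 2% = $2,591.85. Over-quota duty = $47,023.89 × 31.5% = $14,812.53.
Line duty = $2,591.85 + $14,812.53 = $17,404.38.
Line 3 (2906.31, Vinania, 2,491 m², $328,438.35):
Base rate for 2906.31 is 20%.
Origin Vinania qualifies under the Drenova–Vinania agreement and 2906.31 is covered: preferential rate 16.5% applies instead.
The additional-duty order on 2906.31 targets Hesius, not Vinania; it does not apply.
Duty = $328,438.35 × 16.5% = $54,192.33.
Total = $5,590.16 + $17,404.38 + $54,192.33 = $77,186.87.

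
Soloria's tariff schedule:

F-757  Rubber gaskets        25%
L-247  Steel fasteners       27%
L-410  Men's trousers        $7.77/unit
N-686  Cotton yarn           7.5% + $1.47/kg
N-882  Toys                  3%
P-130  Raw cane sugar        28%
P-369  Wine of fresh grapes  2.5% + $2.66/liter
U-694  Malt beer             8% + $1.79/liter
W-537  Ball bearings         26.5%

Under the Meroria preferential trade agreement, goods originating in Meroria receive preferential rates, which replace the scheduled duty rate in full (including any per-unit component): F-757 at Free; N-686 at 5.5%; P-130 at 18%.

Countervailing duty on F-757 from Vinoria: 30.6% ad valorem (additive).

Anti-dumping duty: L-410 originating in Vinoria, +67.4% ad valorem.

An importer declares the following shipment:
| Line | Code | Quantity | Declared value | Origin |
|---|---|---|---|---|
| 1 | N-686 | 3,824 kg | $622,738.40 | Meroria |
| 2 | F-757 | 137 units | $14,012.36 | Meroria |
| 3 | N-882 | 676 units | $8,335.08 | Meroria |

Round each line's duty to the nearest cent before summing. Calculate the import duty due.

Line 1 (N-686, Meroria, 3,824 kg, $622,738.40):
Base rate for N-686 is 7.5% + $1.47/kg.
Origin Meroria qualifies under the Soloria–Meroria agreement and N-686 is covered: preferential rate 5.5% applies instead.
Duty = $622,738.40 × 5.5% = $34,250.61.
Line 2 (F-757, Meroria, 137 units, $14,012.36):
Base rate for F-757 is 25%.
Origin Meroria qualifies under the Soloria–Meroria agreement and F-757 is covered: preferential rate Free applies instead.
The additional-duty order on F-757 targets Vinoria, not Meroria; it does not apply.
Duty = $14,012.36 × 0% = $0.00.
Line 3 (N-882, Meroria, 676 units, $8,335.08):
Base rate for N-882 is 3%.
Origin Meroria is the FTA partner but N-882 is not on the preference list; base rate stands.
Duty = $8,335.08 × 3% = $250.05.
Total = $34,250.61 + $0.00 + $250.05 = $34,500.66.

$34,500.66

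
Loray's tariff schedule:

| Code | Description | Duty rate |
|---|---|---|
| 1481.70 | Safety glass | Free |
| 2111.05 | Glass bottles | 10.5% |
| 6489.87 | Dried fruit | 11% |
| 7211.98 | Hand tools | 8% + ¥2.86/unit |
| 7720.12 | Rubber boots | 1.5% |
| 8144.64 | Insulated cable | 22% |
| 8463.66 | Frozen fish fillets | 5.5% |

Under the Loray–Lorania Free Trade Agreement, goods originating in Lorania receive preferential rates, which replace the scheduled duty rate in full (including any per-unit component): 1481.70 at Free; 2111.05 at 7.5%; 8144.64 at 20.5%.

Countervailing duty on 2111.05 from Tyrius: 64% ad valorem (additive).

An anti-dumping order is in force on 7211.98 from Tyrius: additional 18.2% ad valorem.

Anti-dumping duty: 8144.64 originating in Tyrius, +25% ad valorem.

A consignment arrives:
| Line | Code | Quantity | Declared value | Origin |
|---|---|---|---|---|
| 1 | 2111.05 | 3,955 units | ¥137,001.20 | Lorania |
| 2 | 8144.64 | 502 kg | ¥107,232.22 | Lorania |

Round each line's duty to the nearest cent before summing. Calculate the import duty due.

Line 1 (2111.05, Lorania, 3,955 units, ¥137,001.20):
Base rate for 2111.05 is 10.5%.
Origin Lorania qualifies under the Loray–Lorania agreement and 2111.05 is covered: preferential rate 7.5% applies instead.
The additional-duty order on 2111.05 targets Tyrius, not Lorania; it does not apply.
Duty = ¥137,001.20 × 7.5% = ¥10,275.09.
Line 2 (8144.64, Lorania, 502 kg, ¥107,232.22):
Base rate for 8144.64 is 22%.
Origin Lorania qualifies under the Loray–Lorania agreement and 8144.64 is covered: preferential rate 20.5% applies instead.
The additional-duty order on 8144.64 targets Tyrius, not Lorania; it does not apply.
Duty = ¥107,232.22 × 20.5% = ¥21,982.61.
Total = ¥10,275.09 + ¥21,982.61 = ¥32,257.70.

¥32,257.70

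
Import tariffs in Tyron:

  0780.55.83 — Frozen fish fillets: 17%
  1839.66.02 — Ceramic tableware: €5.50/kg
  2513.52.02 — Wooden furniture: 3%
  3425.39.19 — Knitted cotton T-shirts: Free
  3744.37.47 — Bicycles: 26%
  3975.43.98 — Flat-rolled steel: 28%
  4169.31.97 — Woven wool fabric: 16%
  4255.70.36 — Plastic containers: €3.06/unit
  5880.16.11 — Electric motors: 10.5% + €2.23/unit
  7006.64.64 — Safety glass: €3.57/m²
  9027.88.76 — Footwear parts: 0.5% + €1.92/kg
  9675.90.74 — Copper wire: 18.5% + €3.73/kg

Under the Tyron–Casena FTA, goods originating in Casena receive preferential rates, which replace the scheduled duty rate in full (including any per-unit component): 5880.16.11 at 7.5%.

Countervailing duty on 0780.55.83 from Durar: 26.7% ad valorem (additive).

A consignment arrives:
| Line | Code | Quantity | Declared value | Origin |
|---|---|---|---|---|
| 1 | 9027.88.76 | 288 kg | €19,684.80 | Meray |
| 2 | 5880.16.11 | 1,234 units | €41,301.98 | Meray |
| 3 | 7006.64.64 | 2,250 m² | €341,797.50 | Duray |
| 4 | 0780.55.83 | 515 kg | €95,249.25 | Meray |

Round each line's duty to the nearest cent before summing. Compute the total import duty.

€31,964.78

Line 1 (9027.88.76, Meray, 288 kg, €19,684.80):
Base rate for 9027.88.76 is 0.5% + €1.92/kg.
Duty = €19,684.80 × 0.5% + 288 × €1.92 = €651.38.
Line 2 (5880.16.11, Meray, 1,234 units, €41,301.98):
Base rate for 5880.16.11 is 10.5% + €2.23/unit.
5880.16.11 has an FTA preferential rate, but origin Meray is not Casena; base rate stands.
Duty = €41,301.98 × 10.5% + 1,234 × €2.23 = €7,088.53.
Line 3 (7006.64.64, Duray, 2,250 m², €341,797.50):
Base rate for 7006.64.64 is €3.57/m².
Duty = 2,250 × €3.57 = €8,032.50.
Line 4 (0780.55.83, Meray, 515 kg, €95,249.25):
Base rate for 0780.55.83 is 17%.
The additional-duty order on 0780.55.83 targets Durar, not Meray; it does not apply.
Duty = €95,249.25 × 17% = €16,192.37.
Total = €651.38 + €7,088.53 + €8,032.50 + €16,192.37 = €31,964.78.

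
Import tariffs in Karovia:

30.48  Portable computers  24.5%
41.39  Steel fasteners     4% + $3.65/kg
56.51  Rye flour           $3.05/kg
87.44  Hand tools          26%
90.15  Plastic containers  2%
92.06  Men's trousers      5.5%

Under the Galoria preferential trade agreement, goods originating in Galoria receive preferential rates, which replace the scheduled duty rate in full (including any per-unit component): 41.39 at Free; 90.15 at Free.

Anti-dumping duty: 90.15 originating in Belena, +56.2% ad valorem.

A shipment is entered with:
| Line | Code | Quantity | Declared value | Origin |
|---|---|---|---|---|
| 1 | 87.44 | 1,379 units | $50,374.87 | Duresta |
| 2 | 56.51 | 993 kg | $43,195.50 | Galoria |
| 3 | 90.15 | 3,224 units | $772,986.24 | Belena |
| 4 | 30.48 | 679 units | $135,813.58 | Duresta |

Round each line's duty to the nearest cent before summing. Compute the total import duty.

$499,278.44

Line 1 (87.44, Duresta, 1,379 units, $50,374.87):
Base rate for 87.44 is 26%.
Duty = $50,374.87 × 26% = $13,097.47.
Line 2 (56.51, Galoria, 993 kg, $43,195.50):
Base rate for 56.51 is $3.05/kg.
Origin Galoria is the FTA partner but 56.51 is not on the preference list; base rate stands.
Duty = 993 × $3.05 = $3,028.65.
Line 3 (90.15, Belena, 3,224 units, $772,986.24):
Base rate for 90.15 is 2%.
90.15 has an FTA preferential rate, but origin Belena is not Galoria; base rate stands.
Additional duty on 90.15 from Belena: +56.2%. Applied ad valorem rate: 2% + 56.2% = 58.2%.
Duty = $772,986.24 × 58.2% = $449,877.99.
Line 4 (30.48, Duresta, 679 units, $135,813.58):
Base rate for 30.48 is 24.5%.
Duty = $135,813.58 × 24.5% = $33,274.33.
Total = $13,097.47 + $3,028.65 + $449,877.99 + $33,274.33 = $499,278.44.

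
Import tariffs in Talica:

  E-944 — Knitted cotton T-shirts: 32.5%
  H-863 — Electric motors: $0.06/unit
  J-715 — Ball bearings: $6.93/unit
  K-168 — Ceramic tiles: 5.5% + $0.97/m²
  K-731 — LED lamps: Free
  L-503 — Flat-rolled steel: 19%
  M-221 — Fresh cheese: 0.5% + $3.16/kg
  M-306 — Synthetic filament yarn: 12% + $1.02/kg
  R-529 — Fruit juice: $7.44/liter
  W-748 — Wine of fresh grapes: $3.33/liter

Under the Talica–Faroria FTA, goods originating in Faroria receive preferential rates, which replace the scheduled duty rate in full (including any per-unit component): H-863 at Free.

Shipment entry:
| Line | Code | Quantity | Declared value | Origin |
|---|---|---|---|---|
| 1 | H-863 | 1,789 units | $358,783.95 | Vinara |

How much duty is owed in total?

Line 1 (H-863, Vinara, 1,789 units, $358,783.95):
Base rate for H-863 is $0.06/unit.
H-863 has an FTA preferential rate, but origin Vinara is not Faroria; base rate stands.
Duty = 1,789 × $0.06 = $107.34.

$107.34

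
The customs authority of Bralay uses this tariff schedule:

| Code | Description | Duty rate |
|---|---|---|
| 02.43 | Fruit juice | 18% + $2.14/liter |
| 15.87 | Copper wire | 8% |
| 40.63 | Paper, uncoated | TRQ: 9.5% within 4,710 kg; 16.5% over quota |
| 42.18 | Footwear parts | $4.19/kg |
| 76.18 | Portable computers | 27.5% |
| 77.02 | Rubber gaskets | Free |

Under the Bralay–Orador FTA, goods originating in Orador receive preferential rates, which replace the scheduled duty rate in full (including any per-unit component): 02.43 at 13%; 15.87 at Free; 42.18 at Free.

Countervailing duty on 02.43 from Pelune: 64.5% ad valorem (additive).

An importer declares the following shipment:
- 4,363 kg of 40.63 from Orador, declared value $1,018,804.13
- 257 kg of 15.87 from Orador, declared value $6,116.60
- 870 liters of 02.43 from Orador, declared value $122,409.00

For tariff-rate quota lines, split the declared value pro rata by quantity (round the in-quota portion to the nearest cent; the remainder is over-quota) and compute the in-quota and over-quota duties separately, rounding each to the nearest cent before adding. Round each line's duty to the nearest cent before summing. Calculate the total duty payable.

Line 1 (40.63, Orador, 4,363 kg, $1,018,804.13):
Code 40.63 is under a tariff-rate quota (threshold 4,710 kg). Quantity 4,363 kg is within the quota, so the in-quota rate 9.5% applies to the full value.
Duty = $1,018,804.13 × 9.5% = $96,786.39.
Line 2 (15.87, Orador, 257 kg, $6,116.60):
Base rate for 15.87 is 8%.
Origin Orador qualifies under the Bralay–Orador agreement and 15.87 is covered: preferential rate Free applies instead.
Duty = $6,116.60 × 0% = $0.00.
Line 3 (02.43, Orador, 870 liters, $122,409.00):
Base rate for 02.43 is 18% + $2.14/liter.
Origin Orador qualifies under the Bralay–Orador agreement and 02.43 is covered: preferential rate 13% applies instead.
The additional-duty order on 02.43 targets Pelune, not Orador; it does not apply.
Duty = $122,409.00 × 13% = $15,913.17.
Total = $96,786.39 + $0.00 + $15,913.17 = $112,699.56.

$112,699.56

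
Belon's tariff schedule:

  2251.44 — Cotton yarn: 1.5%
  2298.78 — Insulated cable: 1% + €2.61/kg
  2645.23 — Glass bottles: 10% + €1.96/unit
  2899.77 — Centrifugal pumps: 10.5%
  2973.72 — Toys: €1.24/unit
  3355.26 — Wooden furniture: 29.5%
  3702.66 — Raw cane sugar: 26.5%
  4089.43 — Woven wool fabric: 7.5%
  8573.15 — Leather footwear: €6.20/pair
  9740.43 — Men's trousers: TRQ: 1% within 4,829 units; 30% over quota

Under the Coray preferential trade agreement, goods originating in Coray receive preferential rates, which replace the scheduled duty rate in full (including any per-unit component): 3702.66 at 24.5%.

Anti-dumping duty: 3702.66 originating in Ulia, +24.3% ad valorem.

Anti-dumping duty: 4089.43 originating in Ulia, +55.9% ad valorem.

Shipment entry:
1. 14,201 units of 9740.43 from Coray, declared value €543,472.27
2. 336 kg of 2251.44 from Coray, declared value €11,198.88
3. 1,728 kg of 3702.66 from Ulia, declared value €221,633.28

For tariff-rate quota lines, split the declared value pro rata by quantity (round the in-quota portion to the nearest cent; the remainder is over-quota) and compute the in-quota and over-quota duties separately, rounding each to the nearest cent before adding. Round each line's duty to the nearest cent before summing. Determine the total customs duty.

€222,205.68

Line 1 (9740.43, Coray, 14,201 units, €543,472.27):
Code 9740.43 is under a tariff-rate quota (threshold 4,829 units). In-quota: 4,829 units at 1%; over-quota: 9,372 units at 30%.
Pro-rata value split: in-quota = €543,472.27 × 4,829/14,201 = €184,805.83; over-quota = €543,472.27 − €184,805.83 = €358,666.44.
In-quota duty = €184,805.83 × 1% = €1,848.06. Over-quota duty = €358,666.44 × 30% = €107,599.93.
Line duty = €1,848.06 + €107,599.93 = €109,447.99.
Line 2 (2251.44, Coray, 336 kg, €11,198.88):
Base rate for 2251.44 is 1.5%.
Origin Coray is the FTA partner but 2251.44 is not on the preference list; base rate stands.
Duty = €11,198.88 × 1.5% = €167.98.
Line 3 (3702.66, Ulia, 1,728 kg, €221,633.28):
Base rate for 3702.66 is 26.5%.
3702.66 has an FTA preferential rate, but origin Ulia is not Coray; base rate stands.
Additional duty on 3702.66 from Ulia: +24.3%. Applied ad valorem rate: 26.5% + 24.3% = 50.8%.
Duty = €221,633.28 × 50.8% = €112,589.71.
Total = €109,447.99 + €167.98 + €112,589.71 = €222,205.68.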